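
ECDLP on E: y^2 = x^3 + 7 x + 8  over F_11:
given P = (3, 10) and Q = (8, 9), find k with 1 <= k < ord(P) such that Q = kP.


Enumerate multiples of P until we hit Q = (8, 9):
  1P = (3, 10)
  2P = (8, 9)
Match found at i = 2.

k = 2


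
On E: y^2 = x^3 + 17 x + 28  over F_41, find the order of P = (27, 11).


Compute successive multiples of P until we hit O:
  1P = (27, 11)
  2P = (36, 8)
  3P = (10, 38)
  4P = (20, 2)
  5P = (40, 25)
  6P = (5, 19)
  7P = (1, 28)
  8P = (9, 34)
  ... (continuing to 47P)
  47P = O

ord(P) = 47


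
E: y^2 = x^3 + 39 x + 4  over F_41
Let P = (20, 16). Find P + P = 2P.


Doubling: s = (3 x1^2 + a) / (2 y1)
s = (3*20^2 + 39) / (2*16) mod 41 = 40
x3 = s^2 - 2 x1 mod 41 = 40^2 - 2*20 = 2
y3 = s (x1 - x3) - y1 mod 41 = 40 * (20 - 2) - 16 = 7

2P = (2, 7)


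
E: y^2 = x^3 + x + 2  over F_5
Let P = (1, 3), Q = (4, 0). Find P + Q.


P != Q, so use the chord formula.
s = (y2 - y1) / (x2 - x1) = (2) / (3) mod 5 = 4
x3 = s^2 - x1 - x2 mod 5 = 4^2 - 1 - 4 = 1
y3 = s (x1 - x3) - y1 mod 5 = 4 * (1 - 1) - 3 = 2

P + Q = (1, 2)


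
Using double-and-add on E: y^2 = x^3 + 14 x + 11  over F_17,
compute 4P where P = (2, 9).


k = 4 = 100_2 (binary, LSB first: 001)
Double-and-add from P = (2, 9):
  bit 0 = 0: acc unchanged = O
  bit 1 = 0: acc unchanged = O
  bit 2 = 1: acc = O + (15, 14) = (15, 14)

4P = (15, 14)


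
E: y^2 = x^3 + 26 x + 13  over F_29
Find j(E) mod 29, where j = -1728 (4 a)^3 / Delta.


Delta = -16(4 a^3 + 27 b^2) mod 29 = 2
-1728 * (4 a)^3 = -1728 * (4*26)^3 mod 29 = 28
j = 28 * 2^(-1) mod 29 = 14

j = 14 (mod 29)


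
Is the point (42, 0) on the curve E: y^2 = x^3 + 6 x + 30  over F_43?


Check whether y^2 = x^3 + 6 x + 30 (mod 43) for (x, y) = (42, 0).
LHS: y^2 = 0^2 mod 43 = 0
RHS: x^3 + 6 x + 30 = 42^3 + 6*42 + 30 mod 43 = 23
LHS != RHS

No, not on the curve


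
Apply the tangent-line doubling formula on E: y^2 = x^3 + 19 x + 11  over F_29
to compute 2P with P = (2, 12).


Doubling: s = (3 x1^2 + a) / (2 y1)
s = (3*2^2 + 19) / (2*12) mod 29 = 17
x3 = s^2 - 2 x1 mod 29 = 17^2 - 2*2 = 24
y3 = s (x1 - x3) - y1 mod 29 = 17 * (2 - 24) - 12 = 20

2P = (24, 20)


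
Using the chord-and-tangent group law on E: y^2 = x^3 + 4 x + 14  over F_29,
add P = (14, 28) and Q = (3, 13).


P != Q, so use the chord formula.
s = (y2 - y1) / (x2 - x1) = (14) / (18) mod 29 = 4
x3 = s^2 - x1 - x2 mod 29 = 4^2 - 14 - 3 = 28
y3 = s (x1 - x3) - y1 mod 29 = 4 * (14 - 28) - 28 = 3

P + Q = (28, 3)


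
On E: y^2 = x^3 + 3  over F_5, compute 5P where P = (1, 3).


k = 5 = 101_2 (binary, LSB first: 101)
Double-and-add from P = (1, 3):
  bit 0 = 1: acc = O + (1, 3) = (1, 3)
  bit 1 = 0: acc unchanged = (1, 3)
  bit 2 = 1: acc = (1, 3) + (2, 1) = (1, 2)

5P = (1, 2)


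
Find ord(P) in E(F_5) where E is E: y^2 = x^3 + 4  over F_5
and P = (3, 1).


Compute successive multiples of P until we hit O:
  1P = (3, 1)
  2P = (0, 2)
  3P = (1, 0)
  4P = (0, 3)
  5P = (3, 4)
  6P = O

ord(P) = 6


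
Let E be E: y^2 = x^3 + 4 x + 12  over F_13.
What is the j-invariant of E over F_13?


Delta = -16(4 a^3 + 27 b^2) mod 13 = 9
-1728 * (4 a)^3 = -1728 * (4*4)^3 mod 13 = 1
j = 1 * 9^(-1) mod 13 = 3

j = 3 (mod 13)


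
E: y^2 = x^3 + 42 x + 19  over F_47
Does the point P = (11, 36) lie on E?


Check whether y^2 = x^3 + 42 x + 19 (mod 47) for (x, y) = (11, 36).
LHS: y^2 = 36^2 mod 47 = 27
RHS: x^3 + 42 x + 19 = 11^3 + 42*11 + 19 mod 47 = 26
LHS != RHS

No, not on the curve


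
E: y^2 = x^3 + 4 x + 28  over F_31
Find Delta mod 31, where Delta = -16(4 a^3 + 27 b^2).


4 a^3 + 27 b^2 = 4*4^3 + 27*28^2 = 256 + 21168 = 21424
Delta = -16 * (21424) = -342784
Delta mod 31 = 14

Delta = 14 (mod 31)


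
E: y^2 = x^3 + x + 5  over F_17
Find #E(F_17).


For each x in F_17, count y with y^2 = x^3 + 1 x + 5 mod 17:
  x = 2: RHS = 15, y in [7, 10]  -> 2 point(s)
  x = 3: RHS = 1, y in [1, 16]  -> 2 point(s)
  x = 5: RHS = 16, y in [4, 13]  -> 2 point(s)
  x = 7: RHS = 15, y in [7, 10]  -> 2 point(s)
  x = 8: RHS = 15, y in [7, 10]  -> 2 point(s)
  x = 11: RHS = 4, y in [2, 15]  -> 2 point(s)
  x = 14: RHS = 9, y in [3, 14]  -> 2 point(s)
Affine points: 14. Add the point at infinity: total = 15.

#E(F_17) = 15


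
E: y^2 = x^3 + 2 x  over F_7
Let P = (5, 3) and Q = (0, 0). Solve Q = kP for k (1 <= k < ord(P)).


Enumerate multiples of P until we hit Q = (0, 0):
  1P = (5, 3)
  2P = (4, 4)
  3P = (6, 5)
  4P = (0, 0)
Match found at i = 4.

k = 4


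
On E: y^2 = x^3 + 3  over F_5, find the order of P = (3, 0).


Compute successive multiples of P until we hit O:
  1P = (3, 0)
  2P = O

ord(P) = 2


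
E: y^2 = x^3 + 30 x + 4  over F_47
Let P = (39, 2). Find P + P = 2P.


Doubling: s = (3 x1^2 + a) / (2 y1)
s = (3*39^2 + 30) / (2*2) mod 47 = 32
x3 = s^2 - 2 x1 mod 47 = 32^2 - 2*39 = 6
y3 = s (x1 - x3) - y1 mod 47 = 32 * (39 - 6) - 2 = 20

2P = (6, 20)


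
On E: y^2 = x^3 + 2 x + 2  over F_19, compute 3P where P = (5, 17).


k = 3 = 11_2 (binary, LSB first: 11)
Double-and-add from P = (5, 17):
  bit 0 = 1: acc = O + (5, 17) = (5, 17)
  bit 1 = 1: acc = (5, 17) + (15, 14) = (16, 11)

3P = (16, 11)


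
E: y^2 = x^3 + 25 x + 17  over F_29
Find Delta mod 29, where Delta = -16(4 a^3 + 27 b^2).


4 a^3 + 27 b^2 = 4*25^3 + 27*17^2 = 62500 + 7803 = 70303
Delta = -16 * (70303) = -1124848
Delta mod 29 = 4

Delta = 4 (mod 29)


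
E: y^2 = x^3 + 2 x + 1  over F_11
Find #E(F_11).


For each x in F_11, count y with y^2 = x^3 + 2 x + 1 mod 11:
  x = 0: RHS = 1, y in [1, 10]  -> 2 point(s)
  x = 1: RHS = 4, y in [2, 9]  -> 2 point(s)
  x = 3: RHS = 1, y in [1, 10]  -> 2 point(s)
  x = 5: RHS = 4, y in [2, 9]  -> 2 point(s)
  x = 6: RHS = 9, y in [3, 8]  -> 2 point(s)
  x = 8: RHS = 1, y in [1, 10]  -> 2 point(s)
  x = 9: RHS = 0, y in [0]  -> 1 point(s)
  x = 10: RHS = 9, y in [3, 8]  -> 2 point(s)
Affine points: 15. Add the point at infinity: total = 16.

#E(F_11) = 16


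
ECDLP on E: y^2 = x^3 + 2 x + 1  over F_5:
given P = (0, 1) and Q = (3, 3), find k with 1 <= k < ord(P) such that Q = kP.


Enumerate multiples of P until we hit Q = (3, 3):
  1P = (0, 1)
  2P = (1, 3)
  3P = (3, 3)
Match found at i = 3.

k = 3


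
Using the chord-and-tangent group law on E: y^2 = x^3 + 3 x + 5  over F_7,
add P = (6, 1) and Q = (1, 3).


P != Q, so use the chord formula.
s = (y2 - y1) / (x2 - x1) = (2) / (2) mod 7 = 1
x3 = s^2 - x1 - x2 mod 7 = 1^2 - 6 - 1 = 1
y3 = s (x1 - x3) - y1 mod 7 = 1 * (6 - 1) - 1 = 4

P + Q = (1, 4)


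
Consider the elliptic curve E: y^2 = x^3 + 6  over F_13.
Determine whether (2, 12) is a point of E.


Check whether y^2 = x^3 + 0 x + 6 (mod 13) for (x, y) = (2, 12).
LHS: y^2 = 12^2 mod 13 = 1
RHS: x^3 + 0 x + 6 = 2^3 + 0*2 + 6 mod 13 = 1
LHS = RHS

Yes, on the curve


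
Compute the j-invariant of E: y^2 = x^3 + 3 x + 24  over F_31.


Delta = -16(4 a^3 + 27 b^2) mod 31 = 13
-1728 * (4 a)^3 = -1728 * (4*3)^3 mod 31 = 29
j = 29 * 13^(-1) mod 31 = 7

j = 7 (mod 31)


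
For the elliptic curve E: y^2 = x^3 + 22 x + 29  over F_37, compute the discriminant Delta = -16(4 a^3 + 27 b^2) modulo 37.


4 a^3 + 27 b^2 = 4*22^3 + 27*29^2 = 42592 + 22707 = 65299
Delta = -16 * (65299) = -1044784
Delta mod 37 = 22

Delta = 22 (mod 37)


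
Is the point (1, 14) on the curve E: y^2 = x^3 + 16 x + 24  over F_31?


Check whether y^2 = x^3 + 16 x + 24 (mod 31) for (x, y) = (1, 14).
LHS: y^2 = 14^2 mod 31 = 10
RHS: x^3 + 16 x + 24 = 1^3 + 16*1 + 24 mod 31 = 10
LHS = RHS

Yes, on the curve


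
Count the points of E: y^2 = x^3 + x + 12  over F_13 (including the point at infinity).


For each x in F_13, count y with y^2 = x^3 + 1 x + 12 mod 13:
  x = 0: RHS = 12, y in [5, 8]  -> 2 point(s)
  x = 1: RHS = 1, y in [1, 12]  -> 2 point(s)
  x = 2: RHS = 9, y in [3, 10]  -> 2 point(s)
  x = 3: RHS = 3, y in [4, 9]  -> 2 point(s)
  x = 5: RHS = 12, y in [5, 8]  -> 2 point(s)
  x = 6: RHS = 0, y in [0]  -> 1 point(s)
  x = 8: RHS = 12, y in [5, 8]  -> 2 point(s)
  x = 9: RHS = 9, y in [3, 10]  -> 2 point(s)
  x = 12: RHS = 10, y in [6, 7]  -> 2 point(s)
Affine points: 17. Add the point at infinity: total = 18.

#E(F_13) = 18


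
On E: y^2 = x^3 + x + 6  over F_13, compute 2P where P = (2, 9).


Doubling: s = (3 x1^2 + a) / (2 y1)
s = (3*2^2 + 1) / (2*9) mod 13 = 0
x3 = s^2 - 2 x1 mod 13 = 0^2 - 2*2 = 9
y3 = s (x1 - x3) - y1 mod 13 = 0 * (2 - 9) - 9 = 4

2P = (9, 4)


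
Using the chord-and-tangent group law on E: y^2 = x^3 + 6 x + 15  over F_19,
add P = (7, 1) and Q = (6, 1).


P != Q, so use the chord formula.
s = (y2 - y1) / (x2 - x1) = (0) / (18) mod 19 = 0
x3 = s^2 - x1 - x2 mod 19 = 0^2 - 7 - 6 = 6
y3 = s (x1 - x3) - y1 mod 19 = 0 * (7 - 6) - 1 = 18

P + Q = (6, 18)


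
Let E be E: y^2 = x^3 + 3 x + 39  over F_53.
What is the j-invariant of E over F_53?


Delta = -16(4 a^3 + 27 b^2) mod 53 = 43
-1728 * (4 a)^3 = -1728 * (4*3)^3 mod 53 = 36
j = 36 * 43^(-1) mod 53 = 7

j = 7 (mod 53)


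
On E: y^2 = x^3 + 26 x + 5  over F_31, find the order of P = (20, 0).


Compute successive multiples of P until we hit O:
  1P = (20, 0)
  2P = O

ord(P) = 2


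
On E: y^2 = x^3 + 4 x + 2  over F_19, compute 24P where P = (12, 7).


k = 24 = 11000_2 (binary, LSB first: 00011)
Double-and-add from P = (12, 7):
  bit 0 = 0: acc unchanged = O
  bit 1 = 0: acc unchanged = O
  bit 2 = 0: acc unchanged = O
  bit 3 = 1: acc = O + (13, 3) = (13, 3)
  bit 4 = 1: acc = (13, 3) + (10, 15) = (12, 12)

24P = (12, 12)


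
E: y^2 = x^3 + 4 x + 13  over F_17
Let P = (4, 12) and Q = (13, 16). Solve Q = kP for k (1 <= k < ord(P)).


Enumerate multiples of P until we hit Q = (13, 16):
  1P = (4, 12)
  2P = (0, 8)
  3P = (14, 12)
  4P = (16, 5)
  5P = (1, 16)
  6P = (10, 13)
  7P = (12, 15)
  8P = (3, 16)
  9P = (9, 8)
  10P = (6, 10)
  11P = (8, 9)
  12P = (13, 16)
Match found at i = 12.

k = 12


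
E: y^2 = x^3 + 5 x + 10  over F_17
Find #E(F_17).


For each x in F_17, count y with y^2 = x^3 + 5 x + 10 mod 17:
  x = 1: RHS = 16, y in [4, 13]  -> 2 point(s)
  x = 3: RHS = 1, y in [1, 16]  -> 2 point(s)
  x = 4: RHS = 9, y in [3, 14]  -> 2 point(s)
  x = 6: RHS = 1, y in [1, 16]  -> 2 point(s)
  x = 8: RHS = 1, y in [1, 16]  -> 2 point(s)
  x = 9: RHS = 2, y in [6, 11]  -> 2 point(s)
  x = 11: RHS = 2, y in [6, 11]  -> 2 point(s)
  x = 12: RHS = 13, y in [8, 9]  -> 2 point(s)
  x = 14: RHS = 2, y in [6, 11]  -> 2 point(s)
  x = 15: RHS = 9, y in [3, 14]  -> 2 point(s)
  x = 16: RHS = 4, y in [2, 15]  -> 2 point(s)
Affine points: 22. Add the point at infinity: total = 23.

#E(F_17) = 23


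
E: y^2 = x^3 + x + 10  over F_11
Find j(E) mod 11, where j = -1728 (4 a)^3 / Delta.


Delta = -16(4 a^3 + 27 b^2) mod 11 = 10
-1728 * (4 a)^3 = -1728 * (4*1)^3 mod 11 = 2
j = 2 * 10^(-1) mod 11 = 9

j = 9 (mod 11)


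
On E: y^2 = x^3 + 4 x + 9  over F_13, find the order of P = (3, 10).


Compute successive multiples of P until we hit O:
  1P = (3, 10)
  2P = (3, 3)
  3P = O

ord(P) = 3


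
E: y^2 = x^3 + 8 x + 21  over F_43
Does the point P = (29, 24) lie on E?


Check whether y^2 = x^3 + 8 x + 21 (mod 43) for (x, y) = (29, 24).
LHS: y^2 = 24^2 mod 43 = 17
RHS: x^3 + 8 x + 21 = 29^3 + 8*29 + 21 mod 43 = 3
LHS != RHS

No, not on the curve


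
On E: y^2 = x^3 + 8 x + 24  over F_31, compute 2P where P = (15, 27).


Doubling: s = (3 x1^2 + a) / (2 y1)
s = (3*15^2 + 8) / (2*27) mod 31 = 27
x3 = s^2 - 2 x1 mod 31 = 27^2 - 2*15 = 17
y3 = s (x1 - x3) - y1 mod 31 = 27 * (15 - 17) - 27 = 12

2P = (17, 12)


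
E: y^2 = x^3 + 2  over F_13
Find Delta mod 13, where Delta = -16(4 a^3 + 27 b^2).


4 a^3 + 27 b^2 = 4*0^3 + 27*2^2 = 0 + 108 = 108
Delta = -16 * (108) = -1728
Delta mod 13 = 1

Delta = 1 (mod 13)


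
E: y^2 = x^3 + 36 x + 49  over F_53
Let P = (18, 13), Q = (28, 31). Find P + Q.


P != Q, so use the chord formula.
s = (y2 - y1) / (x2 - x1) = (18) / (10) mod 53 = 23
x3 = s^2 - x1 - x2 mod 53 = 23^2 - 18 - 28 = 6
y3 = s (x1 - x3) - y1 mod 53 = 23 * (18 - 6) - 13 = 51

P + Q = (6, 51)


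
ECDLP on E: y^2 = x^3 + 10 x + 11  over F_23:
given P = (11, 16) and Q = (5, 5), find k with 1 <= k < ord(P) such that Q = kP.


Enumerate multiples of P until we hit Q = (5, 5):
  1P = (11, 16)
  2P = (5, 18)
  3P = (2, 4)
  4P = (22, 0)
  5P = (2, 19)
  6P = (5, 5)
Match found at i = 6.

k = 6


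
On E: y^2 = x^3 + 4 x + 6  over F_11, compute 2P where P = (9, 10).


k = 2 = 10_2 (binary, LSB first: 01)
Double-and-add from P = (9, 10):
  bit 0 = 0: acc unchanged = O
  bit 1 = 1: acc = O + (2, 0) = (2, 0)

2P = (2, 0)


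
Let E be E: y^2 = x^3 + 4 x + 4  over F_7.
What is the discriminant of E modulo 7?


4 a^3 + 27 b^2 = 4*4^3 + 27*4^2 = 256 + 432 = 688
Delta = -16 * (688) = -11008
Delta mod 7 = 3

Delta = 3 (mod 7)


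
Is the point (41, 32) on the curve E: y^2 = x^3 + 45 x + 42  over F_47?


Check whether y^2 = x^3 + 45 x + 42 (mod 47) for (x, y) = (41, 32).
LHS: y^2 = 32^2 mod 47 = 37
RHS: x^3 + 45 x + 42 = 41^3 + 45*41 + 42 mod 47 = 26
LHS != RHS

No, not on the curve


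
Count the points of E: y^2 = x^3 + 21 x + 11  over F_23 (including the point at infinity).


For each x in F_23, count y with y^2 = x^3 + 21 x + 11 mod 23:
  x = 3: RHS = 9, y in [3, 20]  -> 2 point(s)
  x = 6: RHS = 8, y in [10, 13]  -> 2 point(s)
  x = 7: RHS = 18, y in [8, 15]  -> 2 point(s)
  x = 8: RHS = 1, y in [1, 22]  -> 2 point(s)
  x = 9: RHS = 9, y in [3, 20]  -> 2 point(s)
  x = 10: RHS = 2, y in [5, 18]  -> 2 point(s)
  x = 11: RHS = 9, y in [3, 20]  -> 2 point(s)
  x = 12: RHS = 13, y in [6, 17]  -> 2 point(s)
  x = 14: RHS = 13, y in [6, 17]  -> 2 point(s)
  x = 16: RHS = 4, y in [2, 21]  -> 2 point(s)
  x = 19: RHS = 1, y in [1, 22]  -> 2 point(s)
  x = 20: RHS = 13, y in [6, 17]  -> 2 point(s)
  x = 22: RHS = 12, y in [9, 14]  -> 2 point(s)
Affine points: 26. Add the point at infinity: total = 27.

#E(F_23) = 27


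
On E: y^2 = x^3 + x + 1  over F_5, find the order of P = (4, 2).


Compute successive multiples of P until we hit O:
  1P = (4, 2)
  2P = (3, 4)
  3P = (2, 4)
  4P = (0, 4)
  5P = (0, 1)
  6P = (2, 1)
  7P = (3, 1)
  8P = (4, 3)
  ... (continuing to 9P)
  9P = O

ord(P) = 9


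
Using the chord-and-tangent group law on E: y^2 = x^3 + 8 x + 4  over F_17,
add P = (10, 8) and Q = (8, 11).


P != Q, so use the chord formula.
s = (y2 - y1) / (x2 - x1) = (3) / (15) mod 17 = 7
x3 = s^2 - x1 - x2 mod 17 = 7^2 - 10 - 8 = 14
y3 = s (x1 - x3) - y1 mod 17 = 7 * (10 - 14) - 8 = 15

P + Q = (14, 15)


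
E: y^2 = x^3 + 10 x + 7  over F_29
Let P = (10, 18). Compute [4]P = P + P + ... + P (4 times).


k = 4 = 100_2 (binary, LSB first: 001)
Double-and-add from P = (10, 18):
  bit 0 = 0: acc unchanged = O
  bit 1 = 0: acc unchanged = O
  bit 2 = 1: acc = O + (16, 0) = (16, 0)

4P = (16, 0)


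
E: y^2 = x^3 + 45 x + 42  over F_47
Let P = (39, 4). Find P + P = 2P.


Doubling: s = (3 x1^2 + a) / (2 y1)
s = (3*39^2 + 45) / (2*4) mod 47 = 12
x3 = s^2 - 2 x1 mod 47 = 12^2 - 2*39 = 19
y3 = s (x1 - x3) - y1 mod 47 = 12 * (39 - 19) - 4 = 1

2P = (19, 1)


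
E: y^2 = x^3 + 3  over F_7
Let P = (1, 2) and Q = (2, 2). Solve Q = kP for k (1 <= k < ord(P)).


Enumerate multiples of P until we hit Q = (2, 2):
  1P = (1, 2)
  2P = (6, 3)
  3P = (2, 2)
Match found at i = 3.

k = 3


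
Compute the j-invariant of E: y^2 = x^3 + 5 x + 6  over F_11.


Delta = -16(4 a^3 + 27 b^2) mod 11 = 10
-1728 * (4 a)^3 = -1728 * (4*5)^3 mod 11 = 8
j = 8 * 10^(-1) mod 11 = 3

j = 3 (mod 11)


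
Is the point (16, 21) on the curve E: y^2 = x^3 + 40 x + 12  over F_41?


Check whether y^2 = x^3 + 40 x + 12 (mod 41) for (x, y) = (16, 21).
LHS: y^2 = 21^2 mod 41 = 31
RHS: x^3 + 40 x + 12 = 16^3 + 40*16 + 12 mod 41 = 33
LHS != RHS

No, not on the curve


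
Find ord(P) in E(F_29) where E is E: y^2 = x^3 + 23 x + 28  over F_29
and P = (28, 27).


Compute successive multiples of P until we hit O:
  1P = (28, 27)
  2P = (8, 17)
  3P = (15, 23)
  4P = (6, 11)
  5P = (2, 13)
  6P = (24, 22)
  7P = (13, 28)
  8P = (21, 17)
  ... (continuing to 35P)
  35P = O

ord(P) = 35


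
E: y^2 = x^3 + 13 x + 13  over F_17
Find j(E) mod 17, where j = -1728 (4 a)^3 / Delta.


Delta = -16(4 a^3 + 27 b^2) mod 17 = 6
-1728 * (4 a)^3 = -1728 * (4*13)^3 mod 17 = 6
j = 6 * 6^(-1) mod 17 = 1

j = 1 (mod 17)


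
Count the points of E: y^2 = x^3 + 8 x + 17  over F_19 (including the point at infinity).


For each x in F_19, count y with y^2 = x^3 + 8 x + 17 mod 19:
  x = 0: RHS = 17, y in [6, 13]  -> 2 point(s)
  x = 1: RHS = 7, y in [8, 11]  -> 2 point(s)
  x = 3: RHS = 11, y in [7, 12]  -> 2 point(s)
  x = 5: RHS = 11, y in [7, 12]  -> 2 point(s)
  x = 7: RHS = 17, y in [6, 13]  -> 2 point(s)
  x = 8: RHS = 4, y in [2, 17]  -> 2 point(s)
  x = 9: RHS = 1, y in [1, 18]  -> 2 point(s)
  x = 11: RHS = 11, y in [7, 12]  -> 2 point(s)
  x = 12: RHS = 17, y in [6, 13]  -> 2 point(s)
  x = 13: RHS = 0, y in [0]  -> 1 point(s)
  x = 14: RHS = 4, y in [2, 17]  -> 2 point(s)
  x = 15: RHS = 16, y in [4, 15]  -> 2 point(s)
  x = 16: RHS = 4, y in [2, 17]  -> 2 point(s)
Affine points: 25. Add the point at infinity: total = 26.

#E(F_19) = 26


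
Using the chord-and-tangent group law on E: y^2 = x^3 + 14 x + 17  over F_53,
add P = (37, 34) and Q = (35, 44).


P != Q, so use the chord formula.
s = (y2 - y1) / (x2 - x1) = (10) / (51) mod 53 = 48
x3 = s^2 - x1 - x2 mod 53 = 48^2 - 37 - 35 = 6
y3 = s (x1 - x3) - y1 mod 53 = 48 * (37 - 6) - 34 = 23

P + Q = (6, 23)


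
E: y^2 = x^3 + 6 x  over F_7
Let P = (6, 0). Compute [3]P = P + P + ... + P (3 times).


k = 3 = 11_2 (binary, LSB first: 11)
Double-and-add from P = (6, 0):
  bit 0 = 1: acc = O + (6, 0) = (6, 0)
  bit 1 = 1: acc = (6, 0) + O = (6, 0)

3P = (6, 0)


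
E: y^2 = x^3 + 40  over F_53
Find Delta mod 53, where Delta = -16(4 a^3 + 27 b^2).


4 a^3 + 27 b^2 = 4*0^3 + 27*40^2 = 0 + 43200 = 43200
Delta = -16 * (43200) = -691200
Delta mod 53 = 26

Delta = 26 (mod 53)


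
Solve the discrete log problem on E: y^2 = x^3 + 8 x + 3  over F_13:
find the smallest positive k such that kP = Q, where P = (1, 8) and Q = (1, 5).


Enumerate multiples of P until we hit Q = (1, 5):
  1P = (1, 8)
  2P = (10, 11)
  3P = (5, 8)
  4P = (7, 5)
  5P = (2, 12)
  6P = (0, 9)
  7P = (0, 4)
  8P = (2, 1)
  9P = (7, 8)
  10P = (5, 5)
  11P = (10, 2)
  12P = (1, 5)
Match found at i = 12.

k = 12


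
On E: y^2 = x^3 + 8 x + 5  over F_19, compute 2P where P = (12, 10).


Doubling: s = (3 x1^2 + a) / (2 y1)
s = (3*12^2 + 8) / (2*10) mod 19 = 3
x3 = s^2 - 2 x1 mod 19 = 3^2 - 2*12 = 4
y3 = s (x1 - x3) - y1 mod 19 = 3 * (12 - 4) - 10 = 14

2P = (4, 14)


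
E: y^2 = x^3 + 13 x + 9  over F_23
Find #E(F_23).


For each x in F_23, count y with y^2 = x^3 + 13 x + 9 mod 23:
  x = 0: RHS = 9, y in [3, 20]  -> 2 point(s)
  x = 1: RHS = 0, y in [0]  -> 1 point(s)
  x = 3: RHS = 6, y in [11, 12]  -> 2 point(s)
  x = 6: RHS = 4, y in [2, 21]  -> 2 point(s)
  x = 7: RHS = 6, y in [11, 12]  -> 2 point(s)
  x = 8: RHS = 4, y in [2, 21]  -> 2 point(s)
  x = 9: RHS = 4, y in [2, 21]  -> 2 point(s)
  x = 10: RHS = 12, y in [9, 14]  -> 2 point(s)
  x = 13: RHS = 6, y in [11, 12]  -> 2 point(s)
  x = 16: RHS = 12, y in [9, 14]  -> 2 point(s)
  x = 18: RHS = 3, y in [7, 16]  -> 2 point(s)
  x = 19: RHS = 8, y in [10, 13]  -> 2 point(s)
  x = 20: RHS = 12, y in [9, 14]  -> 2 point(s)
  x = 22: RHS = 18, y in [8, 15]  -> 2 point(s)
Affine points: 27. Add the point at infinity: total = 28.

#E(F_23) = 28


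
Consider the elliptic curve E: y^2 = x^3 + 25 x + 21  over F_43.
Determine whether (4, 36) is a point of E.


Check whether y^2 = x^3 + 25 x + 21 (mod 43) for (x, y) = (4, 36).
LHS: y^2 = 36^2 mod 43 = 6
RHS: x^3 + 25 x + 21 = 4^3 + 25*4 + 21 mod 43 = 13
LHS != RHS

No, not on the curve


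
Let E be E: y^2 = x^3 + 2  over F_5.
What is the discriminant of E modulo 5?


4 a^3 + 27 b^2 = 4*0^3 + 27*2^2 = 0 + 108 = 108
Delta = -16 * (108) = -1728
Delta mod 5 = 2

Delta = 2 (mod 5)


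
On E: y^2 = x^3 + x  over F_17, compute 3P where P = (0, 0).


k = 3 = 11_2 (binary, LSB first: 11)
Double-and-add from P = (0, 0):
  bit 0 = 1: acc = O + (0, 0) = (0, 0)
  bit 1 = 1: acc = (0, 0) + O = (0, 0)

3P = (0, 0)


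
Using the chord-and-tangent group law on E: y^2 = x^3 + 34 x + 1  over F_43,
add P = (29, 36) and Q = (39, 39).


P != Q, so use the chord formula.
s = (y2 - y1) / (x2 - x1) = (3) / (10) mod 43 = 39
x3 = s^2 - x1 - x2 mod 43 = 39^2 - 29 - 39 = 34
y3 = s (x1 - x3) - y1 mod 43 = 39 * (29 - 34) - 36 = 27

P + Q = (34, 27)


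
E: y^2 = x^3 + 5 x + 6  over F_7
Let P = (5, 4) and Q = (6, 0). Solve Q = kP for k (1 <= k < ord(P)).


Enumerate multiples of P until we hit Q = (6, 0):
  1P = (5, 4)
  2P = (6, 0)
Match found at i = 2.

k = 2


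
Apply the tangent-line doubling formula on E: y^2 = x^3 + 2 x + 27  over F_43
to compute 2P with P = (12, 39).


Doubling: s = (3 x1^2 + a) / (2 y1)
s = (3*12^2 + 2) / (2*39) mod 43 = 21
x3 = s^2 - 2 x1 mod 43 = 21^2 - 2*12 = 30
y3 = s (x1 - x3) - y1 mod 43 = 21 * (12 - 30) - 39 = 13

2P = (30, 13)


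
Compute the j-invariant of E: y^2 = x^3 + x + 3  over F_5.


Delta = -16(4 a^3 + 27 b^2) mod 5 = 3
-1728 * (4 a)^3 = -1728 * (4*1)^3 mod 5 = 3
j = 3 * 3^(-1) mod 5 = 1

j = 1 (mod 5)


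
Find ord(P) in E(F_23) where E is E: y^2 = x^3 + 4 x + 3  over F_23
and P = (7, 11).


Compute successive multiples of P until we hit O:
  1P = (7, 11)
  2P = (17, 4)
  3P = (8, 15)
  4P = (1, 13)
  5P = (10, 13)
  6P = (9, 3)
  7P = (0, 7)
  8P = (6, 6)
  ... (continuing to 20P)
  20P = O

ord(P) = 20


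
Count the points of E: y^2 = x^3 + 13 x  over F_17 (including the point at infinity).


For each x in F_17, count y with y^2 = x^3 + 13 x + 0 mod 17:
  x = 0: RHS = 0, y in [0]  -> 1 point(s)
  x = 2: RHS = 0, y in [0]  -> 1 point(s)
  x = 3: RHS = 15, y in [7, 10]  -> 2 point(s)
  x = 7: RHS = 9, y in [3, 14]  -> 2 point(s)
  x = 8: RHS = 4, y in [2, 15]  -> 2 point(s)
  x = 9: RHS = 13, y in [8, 9]  -> 2 point(s)
  x = 10: RHS = 8, y in [5, 12]  -> 2 point(s)
  x = 14: RHS = 2, y in [6, 11]  -> 2 point(s)
  x = 15: RHS = 0, y in [0]  -> 1 point(s)
Affine points: 15. Add the point at infinity: total = 16.

#E(F_17) = 16


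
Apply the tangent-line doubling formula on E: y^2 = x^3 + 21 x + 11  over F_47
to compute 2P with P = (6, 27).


Doubling: s = (3 x1^2 + a) / (2 y1)
s = (3*6^2 + 21) / (2*27) mod 47 = 5
x3 = s^2 - 2 x1 mod 47 = 5^2 - 2*6 = 13
y3 = s (x1 - x3) - y1 mod 47 = 5 * (6 - 13) - 27 = 32

2P = (13, 32)


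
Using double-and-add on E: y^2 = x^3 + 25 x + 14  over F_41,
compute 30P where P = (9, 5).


k = 30 = 11110_2 (binary, LSB first: 01111)
Double-and-add from P = (9, 5):
  bit 0 = 0: acc unchanged = O
  bit 1 = 1: acc = O + (18, 8) = (18, 8)
  bit 2 = 1: acc = (18, 8) + (26, 6) = (15, 22)
  bit 3 = 1: acc = (15, 22) + (7, 9) = (21, 40)
  bit 4 = 1: acc = (21, 40) + (11, 12) = (7, 32)

30P = (7, 32)


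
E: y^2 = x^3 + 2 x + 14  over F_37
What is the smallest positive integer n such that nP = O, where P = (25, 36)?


Compute successive multiples of P until we hit O:
  1P = (25, 36)
  2P = (12, 29)
  3P = (27, 17)
  4P = (29, 2)
  5P = (9, 13)
  6P = (24, 14)
  7P = (28, 9)
  8P = (28, 28)
  ... (continuing to 15P)
  15P = O

ord(P) = 15


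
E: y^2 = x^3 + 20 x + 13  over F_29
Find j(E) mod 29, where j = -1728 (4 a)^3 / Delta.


Delta = -16(4 a^3 + 27 b^2) mod 29 = 9
-1728 * (4 a)^3 = -1728 * (4*20)^3 mod 29 = 2
j = 2 * 9^(-1) mod 29 = 26

j = 26 (mod 29)


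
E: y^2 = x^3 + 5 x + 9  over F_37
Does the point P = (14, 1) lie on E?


Check whether y^2 = x^3 + 5 x + 9 (mod 37) for (x, y) = (14, 1).
LHS: y^2 = 1^2 mod 37 = 1
RHS: x^3 + 5 x + 9 = 14^3 + 5*14 + 9 mod 37 = 11
LHS != RHS

No, not on the curve


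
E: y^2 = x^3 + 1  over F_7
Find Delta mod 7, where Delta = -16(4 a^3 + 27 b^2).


4 a^3 + 27 b^2 = 4*0^3 + 27*1^2 = 0 + 27 = 27
Delta = -16 * (27) = -432
Delta mod 7 = 2

Delta = 2 (mod 7)


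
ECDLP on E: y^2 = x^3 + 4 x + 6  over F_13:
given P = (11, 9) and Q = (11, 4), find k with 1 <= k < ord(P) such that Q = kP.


Enumerate multiples of P until we hit Q = (11, 4):
  1P = (11, 9)
  2P = (8, 11)
  3P = (6, 5)
  4P = (6, 8)
  5P = (8, 2)
  6P = (11, 4)
Match found at i = 6.

k = 6


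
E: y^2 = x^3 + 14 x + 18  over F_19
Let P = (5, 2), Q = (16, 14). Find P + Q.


P != Q, so use the chord formula.
s = (y2 - y1) / (x2 - x1) = (12) / (11) mod 19 = 8
x3 = s^2 - x1 - x2 mod 19 = 8^2 - 5 - 16 = 5
y3 = s (x1 - x3) - y1 mod 19 = 8 * (5 - 5) - 2 = 17

P + Q = (5, 17)


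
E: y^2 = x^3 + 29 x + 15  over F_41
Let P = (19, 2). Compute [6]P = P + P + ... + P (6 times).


k = 6 = 110_2 (binary, LSB first: 011)
Double-and-add from P = (19, 2):
  bit 0 = 0: acc unchanged = O
  bit 1 = 1: acc = O + (2, 9) = (2, 9)
  bit 2 = 1: acc = (2, 9) + (37, 32) = (11, 5)

6P = (11, 5)


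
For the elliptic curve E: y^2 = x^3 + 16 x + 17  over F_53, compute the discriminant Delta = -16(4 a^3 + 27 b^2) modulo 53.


4 a^3 + 27 b^2 = 4*16^3 + 27*17^2 = 16384 + 7803 = 24187
Delta = -16 * (24187) = -386992
Delta mod 53 = 14

Delta = 14 (mod 53)


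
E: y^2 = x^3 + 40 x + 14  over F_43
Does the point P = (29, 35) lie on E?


Check whether y^2 = x^3 + 40 x + 14 (mod 43) for (x, y) = (29, 35).
LHS: y^2 = 35^2 mod 43 = 21
RHS: x^3 + 40 x + 14 = 29^3 + 40*29 + 14 mod 43 = 21
LHS = RHS

Yes, on the curve


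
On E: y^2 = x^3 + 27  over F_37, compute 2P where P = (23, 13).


Doubling: s = (3 x1^2 + a) / (2 y1)
s = (3*23^2 + 0) / (2*13) mod 37 = 34
x3 = s^2 - 2 x1 mod 37 = 34^2 - 2*23 = 0
y3 = s (x1 - x3) - y1 mod 37 = 34 * (23 - 0) - 13 = 29

2P = (0, 29)


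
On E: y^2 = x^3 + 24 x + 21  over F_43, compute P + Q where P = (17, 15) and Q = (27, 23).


P != Q, so use the chord formula.
s = (y2 - y1) / (x2 - x1) = (8) / (10) mod 43 = 18
x3 = s^2 - x1 - x2 mod 43 = 18^2 - 17 - 27 = 22
y3 = s (x1 - x3) - y1 mod 43 = 18 * (17 - 22) - 15 = 24

P + Q = (22, 24)


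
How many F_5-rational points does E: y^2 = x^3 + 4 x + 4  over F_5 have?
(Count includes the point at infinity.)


For each x in F_5, count y with y^2 = x^3 + 4 x + 4 mod 5:
  x = 0: RHS = 4, y in [2, 3]  -> 2 point(s)
  x = 1: RHS = 4, y in [2, 3]  -> 2 point(s)
  x = 2: RHS = 0, y in [0]  -> 1 point(s)
  x = 4: RHS = 4, y in [2, 3]  -> 2 point(s)
Affine points: 7. Add the point at infinity: total = 8.

#E(F_5) = 8


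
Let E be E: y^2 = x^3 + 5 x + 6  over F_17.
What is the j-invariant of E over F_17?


Delta = -16(4 a^3 + 27 b^2) mod 17 = 10
-1728 * (4 a)^3 = -1728 * (4*5)^3 mod 17 = 9
j = 9 * 10^(-1) mod 17 = 6

j = 6 (mod 17)


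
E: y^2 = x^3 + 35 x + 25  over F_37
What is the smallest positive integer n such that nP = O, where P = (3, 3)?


Compute successive multiples of P until we hit O:
  1P = (3, 3)
  2P = (35, 24)
  3P = (27, 9)
  4P = (14, 22)
  5P = (8, 22)
  6P = (36, 27)
  7P = (34, 35)
  8P = (12, 8)
  ... (continuing to 23P)
  23P = O

ord(P) = 23


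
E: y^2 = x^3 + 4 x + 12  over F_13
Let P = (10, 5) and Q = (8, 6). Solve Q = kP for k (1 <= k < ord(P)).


Enumerate multiples of P until we hit Q = (8, 6):
  1P = (10, 5)
  2P = (3, 5)
  3P = (0, 8)
  4P = (4, 1)
  5P = (11, 3)
  6P = (9, 6)
  7P = (8, 6)
Match found at i = 7.

k = 7


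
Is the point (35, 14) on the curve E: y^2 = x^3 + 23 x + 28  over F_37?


Check whether y^2 = x^3 + 23 x + 28 (mod 37) for (x, y) = (35, 14).
LHS: y^2 = 14^2 mod 37 = 11
RHS: x^3 + 23 x + 28 = 35^3 + 23*35 + 28 mod 37 = 11
LHS = RHS

Yes, on the curve


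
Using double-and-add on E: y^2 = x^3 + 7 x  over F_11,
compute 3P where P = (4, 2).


k = 3 = 11_2 (binary, LSB first: 11)
Double-and-add from P = (4, 2):
  bit 0 = 1: acc = O + (4, 2) = (4, 2)
  bit 1 = 1: acc = (4, 2) + (3, 9) = (9, 0)

3P = (9, 0)


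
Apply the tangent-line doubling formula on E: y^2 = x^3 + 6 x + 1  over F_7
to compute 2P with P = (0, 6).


Doubling: s = (3 x1^2 + a) / (2 y1)
s = (3*0^2 + 6) / (2*6) mod 7 = 4
x3 = s^2 - 2 x1 mod 7 = 4^2 - 2*0 = 2
y3 = s (x1 - x3) - y1 mod 7 = 4 * (0 - 2) - 6 = 0

2P = (2, 0)


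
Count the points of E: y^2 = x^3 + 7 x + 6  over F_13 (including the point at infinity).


For each x in F_13, count y with y^2 = x^3 + 7 x + 6 mod 13:
  x = 1: RHS = 1, y in [1, 12]  -> 2 point(s)
  x = 5: RHS = 10, y in [6, 7]  -> 2 point(s)
  x = 6: RHS = 4, y in [2, 11]  -> 2 point(s)
  x = 10: RHS = 10, y in [6, 7]  -> 2 point(s)
  x = 11: RHS = 10, y in [6, 7]  -> 2 point(s)
Affine points: 10. Add the point at infinity: total = 11.

#E(F_13) = 11


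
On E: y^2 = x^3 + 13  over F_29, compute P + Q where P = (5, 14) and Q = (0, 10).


P != Q, so use the chord formula.
s = (y2 - y1) / (x2 - x1) = (25) / (24) mod 29 = 24
x3 = s^2 - x1 - x2 mod 29 = 24^2 - 5 - 0 = 20
y3 = s (x1 - x3) - y1 mod 29 = 24 * (5 - 20) - 14 = 3

P + Q = (20, 3)


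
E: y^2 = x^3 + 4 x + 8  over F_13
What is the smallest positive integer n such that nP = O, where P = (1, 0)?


Compute successive multiples of P until we hit O:
  1P = (1, 0)
  2P = O

ord(P) = 2


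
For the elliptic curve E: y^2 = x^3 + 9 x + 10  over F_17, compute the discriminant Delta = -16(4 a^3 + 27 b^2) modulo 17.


4 a^3 + 27 b^2 = 4*9^3 + 27*10^2 = 2916 + 2700 = 5616
Delta = -16 * (5616) = -89856
Delta mod 17 = 6

Delta = 6 (mod 17)


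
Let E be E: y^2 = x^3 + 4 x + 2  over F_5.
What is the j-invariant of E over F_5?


Delta = -16(4 a^3 + 27 b^2) mod 5 = 1
-1728 * (4 a)^3 = -1728 * (4*4)^3 mod 5 = 2
j = 2 * 1^(-1) mod 5 = 2

j = 2 (mod 5)


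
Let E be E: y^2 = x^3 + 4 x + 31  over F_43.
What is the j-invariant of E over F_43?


Delta = -16(4 a^3 + 27 b^2) mod 43 = 2
-1728 * (4 a)^3 = -1728 * (4*4)^3 mod 43 = 41
j = 41 * 2^(-1) mod 43 = 42

j = 42 (mod 43)


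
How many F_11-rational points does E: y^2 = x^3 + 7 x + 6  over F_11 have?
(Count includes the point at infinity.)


For each x in F_11, count y with y^2 = x^3 + 7 x + 6 mod 11:
  x = 1: RHS = 3, y in [5, 6]  -> 2 point(s)
  x = 5: RHS = 1, y in [1, 10]  -> 2 point(s)
  x = 6: RHS = 0, y in [0]  -> 1 point(s)
  x = 10: RHS = 9, y in [3, 8]  -> 2 point(s)
Affine points: 7. Add the point at infinity: total = 8.

#E(F_11) = 8


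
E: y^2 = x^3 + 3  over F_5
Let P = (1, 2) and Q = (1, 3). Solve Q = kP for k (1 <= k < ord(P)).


Enumerate multiples of P until we hit Q = (1, 3):
  1P = (1, 2)
  2P = (2, 1)
  3P = (3, 0)
  4P = (2, 4)
  5P = (1, 3)
Match found at i = 5.

k = 5


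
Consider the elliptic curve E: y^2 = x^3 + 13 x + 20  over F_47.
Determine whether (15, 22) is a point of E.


Check whether y^2 = x^3 + 13 x + 20 (mod 47) for (x, y) = (15, 22).
LHS: y^2 = 22^2 mod 47 = 14
RHS: x^3 + 13 x + 20 = 15^3 + 13*15 + 20 mod 47 = 18
LHS != RHS

No, not on the curve


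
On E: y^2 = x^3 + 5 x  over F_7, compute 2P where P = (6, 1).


Doubling: s = (3 x1^2 + a) / (2 y1)
s = (3*6^2 + 5) / (2*1) mod 7 = 4
x3 = s^2 - 2 x1 mod 7 = 4^2 - 2*6 = 4
y3 = s (x1 - x3) - y1 mod 7 = 4 * (6 - 4) - 1 = 0

2P = (4, 0)


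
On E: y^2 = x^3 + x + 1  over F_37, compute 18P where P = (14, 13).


k = 18 = 10010_2 (binary, LSB first: 01001)
Double-and-add from P = (14, 13):
  bit 0 = 0: acc unchanged = O
  bit 1 = 1: acc = O + (21, 12) = (21, 12)
  bit 2 = 0: acc unchanged = (21, 12)
  bit 3 = 0: acc unchanged = (21, 12)
  bit 4 = 1: acc = (21, 12) + (9, 6) = (35, 18)

18P = (35, 18)


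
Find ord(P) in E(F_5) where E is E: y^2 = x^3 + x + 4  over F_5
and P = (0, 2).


Compute successive multiples of P until we hit O:
  1P = (0, 2)
  2P = (1, 4)
  3P = (3, 2)
  4P = (2, 3)
  5P = (2, 2)
  6P = (3, 3)
  7P = (1, 1)
  8P = (0, 3)
  ... (continuing to 9P)
  9P = O

ord(P) = 9


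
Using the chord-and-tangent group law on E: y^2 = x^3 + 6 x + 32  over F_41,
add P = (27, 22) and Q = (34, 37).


P != Q, so use the chord formula.
s = (y2 - y1) / (x2 - x1) = (15) / (7) mod 41 = 8
x3 = s^2 - x1 - x2 mod 41 = 8^2 - 27 - 34 = 3
y3 = s (x1 - x3) - y1 mod 41 = 8 * (27 - 3) - 22 = 6

P + Q = (3, 6)


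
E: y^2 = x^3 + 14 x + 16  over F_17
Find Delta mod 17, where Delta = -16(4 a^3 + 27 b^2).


4 a^3 + 27 b^2 = 4*14^3 + 27*16^2 = 10976 + 6912 = 17888
Delta = -16 * (17888) = -286208
Delta mod 17 = 4

Delta = 4 (mod 17)


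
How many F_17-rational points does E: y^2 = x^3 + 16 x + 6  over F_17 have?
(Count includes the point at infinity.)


For each x in F_17, count y with y^2 = x^3 + 16 x + 6 mod 17:
  x = 3: RHS = 13, y in [8, 9]  -> 2 point(s)
  x = 4: RHS = 15, y in [7, 10]  -> 2 point(s)
  x = 7: RHS = 2, y in [6, 11]  -> 2 point(s)
  x = 8: RHS = 0, y in [0]  -> 1 point(s)
  x = 11: RHS = 0, y in [0]  -> 1 point(s)
  x = 14: RHS = 16, y in [4, 13]  -> 2 point(s)
  x = 15: RHS = 0, y in [0]  -> 1 point(s)
Affine points: 11. Add the point at infinity: total = 12.

#E(F_17) = 12


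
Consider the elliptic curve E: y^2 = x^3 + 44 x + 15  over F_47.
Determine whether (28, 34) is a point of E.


Check whether y^2 = x^3 + 44 x + 15 (mod 47) for (x, y) = (28, 34).
LHS: y^2 = 34^2 mod 47 = 28
RHS: x^3 + 44 x + 15 = 28^3 + 44*28 + 15 mod 47 = 28
LHS = RHS

Yes, on the curve


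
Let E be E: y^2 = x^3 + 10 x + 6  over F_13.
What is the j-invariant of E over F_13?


Delta = -16(4 a^3 + 27 b^2) mod 13 = 8
-1728 * (4 a)^3 = -1728 * (4*10)^3 mod 13 = 1
j = 1 * 8^(-1) mod 13 = 5

j = 5 (mod 13)


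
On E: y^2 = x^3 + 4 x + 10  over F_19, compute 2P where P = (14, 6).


Doubling: s = (3 x1^2 + a) / (2 y1)
s = (3*14^2 + 4) / (2*6) mod 19 = 5
x3 = s^2 - 2 x1 mod 19 = 5^2 - 2*14 = 16
y3 = s (x1 - x3) - y1 mod 19 = 5 * (14 - 16) - 6 = 3

2P = (16, 3)


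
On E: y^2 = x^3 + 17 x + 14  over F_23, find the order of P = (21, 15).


Compute successive multiples of P until we hit O:
  1P = (21, 15)
  2P = (16, 9)
  3P = (4, 10)
  4P = (7, 4)
  5P = (7, 19)
  6P = (4, 13)
  7P = (16, 14)
  8P = (21, 8)
  ... (continuing to 9P)
  9P = O

ord(P) = 9


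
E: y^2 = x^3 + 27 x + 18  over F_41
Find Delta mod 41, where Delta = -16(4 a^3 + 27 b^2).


4 a^3 + 27 b^2 = 4*27^3 + 27*18^2 = 78732 + 8748 = 87480
Delta = -16 * (87480) = -1399680
Delta mod 41 = 19

Delta = 19 (mod 41)


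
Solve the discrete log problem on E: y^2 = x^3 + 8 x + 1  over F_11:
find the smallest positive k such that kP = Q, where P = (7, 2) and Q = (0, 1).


Enumerate multiples of P until we hit Q = (0, 1):
  1P = (7, 2)
  2P = (6, 1)
  3P = (10, 6)
  4P = (8, 4)
  5P = (0, 1)
Match found at i = 5.

k = 5


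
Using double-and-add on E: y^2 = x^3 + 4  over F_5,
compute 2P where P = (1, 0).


k = 2 = 10_2 (binary, LSB first: 01)
Double-and-add from P = (1, 0):
  bit 0 = 0: acc unchanged = O
  bit 1 = 1: acc = O + O = O

2P = O


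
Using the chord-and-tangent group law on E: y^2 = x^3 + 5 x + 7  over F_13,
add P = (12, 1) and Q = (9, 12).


P != Q, so use the chord formula.
s = (y2 - y1) / (x2 - x1) = (11) / (10) mod 13 = 5
x3 = s^2 - x1 - x2 mod 13 = 5^2 - 12 - 9 = 4
y3 = s (x1 - x3) - y1 mod 13 = 5 * (12 - 4) - 1 = 0

P + Q = (4, 0)


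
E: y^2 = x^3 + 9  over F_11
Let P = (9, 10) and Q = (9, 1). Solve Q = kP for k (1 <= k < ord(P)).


Enumerate multiples of P until we hit Q = (9, 1):
  1P = (9, 10)
  2P = (7, 0)
  3P = (9, 1)
Match found at i = 3.

k = 3


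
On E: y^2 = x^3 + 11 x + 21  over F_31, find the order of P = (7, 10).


Compute successive multiples of P until we hit O:
  1P = (7, 10)
  2P = (14, 6)
  3P = (4, 6)
  4P = (8, 30)
  5P = (13, 25)
  6P = (25, 7)
  7P = (24, 29)
  8P = (2, 12)
  ... (continuing to 27P)
  27P = O

ord(P) = 27


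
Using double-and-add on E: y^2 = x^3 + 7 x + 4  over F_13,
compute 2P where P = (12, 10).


k = 2 = 10_2 (binary, LSB first: 01)
Double-and-add from P = (12, 10):
  bit 0 = 0: acc unchanged = O
  bit 1 = 1: acc = O + (12, 3) = (12, 3)

2P = (12, 3)


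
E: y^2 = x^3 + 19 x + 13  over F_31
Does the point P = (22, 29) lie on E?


Check whether y^2 = x^3 + 19 x + 13 (mod 31) for (x, y) = (22, 29).
LHS: y^2 = 29^2 mod 31 = 4
RHS: x^3 + 19 x + 13 = 22^3 + 19*22 + 13 mod 31 = 12
LHS != RHS

No, not on the curve


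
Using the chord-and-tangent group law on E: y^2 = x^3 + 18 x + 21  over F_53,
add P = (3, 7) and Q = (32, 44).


P != Q, so use the chord formula.
s = (y2 - y1) / (x2 - x1) = (37) / (29) mod 53 = 36
x3 = s^2 - x1 - x2 mod 53 = 36^2 - 3 - 32 = 42
y3 = s (x1 - x3) - y1 mod 53 = 36 * (3 - 42) - 7 = 20

P + Q = (42, 20)


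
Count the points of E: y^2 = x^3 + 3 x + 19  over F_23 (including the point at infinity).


For each x in F_23, count y with y^2 = x^3 + 3 x + 19 mod 23:
  x = 1: RHS = 0, y in [0]  -> 1 point(s)
  x = 3: RHS = 9, y in [3, 20]  -> 2 point(s)
  x = 4: RHS = 3, y in [7, 16]  -> 2 point(s)
  x = 6: RHS = 0, y in [0]  -> 1 point(s)
  x = 8: RHS = 3, y in [7, 16]  -> 2 point(s)
  x = 9: RHS = 16, y in [4, 19]  -> 2 point(s)
  x = 11: RHS = 3, y in [7, 16]  -> 2 point(s)
  x = 12: RHS = 12, y in [9, 14]  -> 2 point(s)
  x = 13: RHS = 1, y in [1, 22]  -> 2 point(s)
  x = 15: RHS = 12, y in [9, 14]  -> 2 point(s)
  x = 16: RHS = 0, y in [0]  -> 1 point(s)
  x = 19: RHS = 12, y in [9, 14]  -> 2 point(s)
  x = 20: RHS = 6, y in [11, 12]  -> 2 point(s)
Affine points: 23. Add the point at infinity: total = 24.

#E(F_23) = 24


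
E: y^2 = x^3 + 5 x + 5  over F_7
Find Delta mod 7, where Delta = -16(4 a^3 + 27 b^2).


4 a^3 + 27 b^2 = 4*5^3 + 27*5^2 = 500 + 675 = 1175
Delta = -16 * (1175) = -18800
Delta mod 7 = 2

Delta = 2 (mod 7)


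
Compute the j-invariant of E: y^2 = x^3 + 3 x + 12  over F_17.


Delta = -16(4 a^3 + 27 b^2) mod 17 = 1
-1728 * (4 a)^3 = -1728 * (4*3)^3 mod 17 = 15
j = 15 * 1^(-1) mod 17 = 15

j = 15 (mod 17)


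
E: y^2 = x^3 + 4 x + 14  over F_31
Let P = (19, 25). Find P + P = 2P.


Doubling: s = (3 x1^2 + a) / (2 y1)
s = (3*19^2 + 4) / (2*25) mod 31 = 5
x3 = s^2 - 2 x1 mod 31 = 5^2 - 2*19 = 18
y3 = s (x1 - x3) - y1 mod 31 = 5 * (19 - 18) - 25 = 11

2P = (18, 11)


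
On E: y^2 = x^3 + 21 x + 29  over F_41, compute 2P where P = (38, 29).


Doubling: s = (3 x1^2 + a) / (2 y1)
s = (3*38^2 + 21) / (2*29) mod 41 = 39
x3 = s^2 - 2 x1 mod 41 = 39^2 - 2*38 = 10
y3 = s (x1 - x3) - y1 mod 41 = 39 * (38 - 10) - 29 = 38

2P = (10, 38)


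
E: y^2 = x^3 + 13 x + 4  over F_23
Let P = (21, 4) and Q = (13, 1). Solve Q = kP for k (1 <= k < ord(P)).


Enumerate multiples of P until we hit Q = (13, 1):
  1P = (21, 4)
  2P = (17, 20)
  3P = (1, 8)
  4P = (13, 22)
  5P = (7, 22)
  6P = (22, 17)
  7P = (11, 11)
  8P = (0, 2)
  9P = (3, 1)
  10P = (15, 20)
  11P = (12, 18)
  12P = (14, 3)
  13P = (19, 16)
  14P = (19, 7)
  15P = (14, 20)
  16P = (12, 5)
  17P = (15, 3)
  18P = (3, 22)
  19P = (0, 21)
  20P = (11, 12)
  21P = (22, 6)
  22P = (7, 1)
  23P = (13, 1)
Match found at i = 23.

k = 23


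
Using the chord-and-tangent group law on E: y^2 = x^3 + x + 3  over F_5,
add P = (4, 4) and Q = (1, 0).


P != Q, so use the chord formula.
s = (y2 - y1) / (x2 - x1) = (1) / (2) mod 5 = 3
x3 = s^2 - x1 - x2 mod 5 = 3^2 - 4 - 1 = 4
y3 = s (x1 - x3) - y1 mod 5 = 3 * (4 - 4) - 4 = 1

P + Q = (4, 1)


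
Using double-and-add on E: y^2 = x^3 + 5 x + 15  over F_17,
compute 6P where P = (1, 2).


k = 6 = 110_2 (binary, LSB first: 011)
Double-and-add from P = (1, 2):
  bit 0 = 0: acc unchanged = O
  bit 1 = 1: acc = O + (2, 13) = (2, 13)
  bit 2 = 1: acc = (2, 13) + (13, 4) = (0, 7)

6P = (0, 7)


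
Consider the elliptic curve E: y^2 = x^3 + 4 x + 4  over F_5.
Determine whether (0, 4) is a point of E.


Check whether y^2 = x^3 + 4 x + 4 (mod 5) for (x, y) = (0, 4).
LHS: y^2 = 4^2 mod 5 = 1
RHS: x^3 + 4 x + 4 = 0^3 + 4*0 + 4 mod 5 = 4
LHS != RHS

No, not on the curve


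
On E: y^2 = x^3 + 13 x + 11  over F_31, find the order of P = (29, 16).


Compute successive multiples of P until we hit O:
  1P = (29, 16)
  2P = (9, 19)
  3P = (21, 20)
  4P = (20, 26)
  5P = (15, 27)
  6P = (27, 9)
  7P = (26, 10)
  8P = (11, 20)
  ... (continuing to 37P)
  37P = O

ord(P) = 37


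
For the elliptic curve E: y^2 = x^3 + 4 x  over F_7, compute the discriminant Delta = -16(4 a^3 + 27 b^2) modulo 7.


4 a^3 + 27 b^2 = 4*4^3 + 27*0^2 = 256 + 0 = 256
Delta = -16 * (256) = -4096
Delta mod 7 = 6

Delta = 6 (mod 7)
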